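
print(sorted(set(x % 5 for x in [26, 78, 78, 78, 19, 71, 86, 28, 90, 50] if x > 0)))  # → [0, 1, 3, 4]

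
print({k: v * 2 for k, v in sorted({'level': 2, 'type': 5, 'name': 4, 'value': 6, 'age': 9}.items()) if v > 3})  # {'age': 18, 'name': 8, 'type': 10, 'value': 12}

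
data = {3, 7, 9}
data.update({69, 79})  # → {3, 7, 9, 69, 79}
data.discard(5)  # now {3, 7, 9, 69, 79}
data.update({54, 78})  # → {3, 7, 9, 54, 69, 78, 79}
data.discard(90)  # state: {3, 7, 9, 54, 69, 78, 79}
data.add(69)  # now {3, 7, 9, 54, 69, 78, 79}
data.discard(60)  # {3, 7, 9, 54, 69, 78, 79}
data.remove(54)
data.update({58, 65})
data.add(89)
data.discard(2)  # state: {3, 7, 9, 58, 65, 69, 78, 79, 89}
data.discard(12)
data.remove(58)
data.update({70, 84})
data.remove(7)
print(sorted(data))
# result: [3, 9, 65, 69, 70, 78, 79, 84, 89]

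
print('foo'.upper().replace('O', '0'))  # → F00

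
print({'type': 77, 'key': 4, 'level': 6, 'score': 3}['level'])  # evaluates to 6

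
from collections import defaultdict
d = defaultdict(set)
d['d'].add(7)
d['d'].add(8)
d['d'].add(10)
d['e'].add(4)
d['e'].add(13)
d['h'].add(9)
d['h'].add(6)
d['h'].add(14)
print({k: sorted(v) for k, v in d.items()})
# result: {'d': [7, 8, 10], 'e': [4, 13], 'h': [6, 9, 14]}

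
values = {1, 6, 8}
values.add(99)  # {1, 6, 8, 99}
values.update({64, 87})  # {1, 6, 8, 64, 87, 99}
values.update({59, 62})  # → {1, 6, 8, 59, 62, 64, 87, 99}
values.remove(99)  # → {1, 6, 8, 59, 62, 64, 87}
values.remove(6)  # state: {1, 8, 59, 62, 64, 87}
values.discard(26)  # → {1, 8, 59, 62, 64, 87}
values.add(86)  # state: {1, 8, 59, 62, 64, 86, 87}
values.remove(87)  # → {1, 8, 59, 62, 64, 86}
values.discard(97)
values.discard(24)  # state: {1, 8, 59, 62, 64, 86}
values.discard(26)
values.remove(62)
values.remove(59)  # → {1, 8, 64, 86}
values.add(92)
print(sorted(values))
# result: [1, 8, 64, 86, 92]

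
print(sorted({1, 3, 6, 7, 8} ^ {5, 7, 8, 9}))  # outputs [1, 3, 5, 6, 9]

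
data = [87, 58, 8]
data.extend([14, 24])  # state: [87, 58, 8, 14, 24]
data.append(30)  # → [87, 58, 8, 14, 24, 30]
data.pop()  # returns 30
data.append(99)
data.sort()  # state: [8, 14, 24, 58, 87, 99]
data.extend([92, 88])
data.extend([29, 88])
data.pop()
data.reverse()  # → [29, 88, 92, 99, 87, 58, 24, 14, 8]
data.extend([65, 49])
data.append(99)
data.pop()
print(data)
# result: [29, 88, 92, 99, 87, 58, 24, 14, 8, 65, 49]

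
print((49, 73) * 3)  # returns (49, 73, 49, 73, 49, 73)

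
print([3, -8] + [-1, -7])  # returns [3, -8, -1, -7]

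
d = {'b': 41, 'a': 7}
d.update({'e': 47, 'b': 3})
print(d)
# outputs {'b': 3, 'a': 7, 'e': 47}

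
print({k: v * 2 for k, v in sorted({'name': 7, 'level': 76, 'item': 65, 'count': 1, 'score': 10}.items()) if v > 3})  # {'item': 130, 'level': 152, 'name': 14, 'score': 20}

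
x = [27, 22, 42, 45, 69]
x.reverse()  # [69, 45, 42, 22, 27]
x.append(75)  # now [69, 45, 42, 22, 27, 75]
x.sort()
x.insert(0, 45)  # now [45, 22, 27, 42, 45, 69, 75]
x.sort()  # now [22, 27, 42, 45, 45, 69, 75]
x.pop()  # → 75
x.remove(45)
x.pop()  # 69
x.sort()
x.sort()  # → [22, 27, 42, 45]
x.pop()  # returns 45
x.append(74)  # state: [22, 27, 42, 74]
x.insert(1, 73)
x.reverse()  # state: [74, 42, 27, 73, 22]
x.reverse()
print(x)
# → [22, 73, 27, 42, 74]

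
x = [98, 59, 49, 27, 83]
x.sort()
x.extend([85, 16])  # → [27, 49, 59, 83, 98, 85, 16]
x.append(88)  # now [27, 49, 59, 83, 98, 85, 16, 88]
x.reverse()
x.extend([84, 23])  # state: [88, 16, 85, 98, 83, 59, 49, 27, 84, 23]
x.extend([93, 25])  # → [88, 16, 85, 98, 83, 59, 49, 27, 84, 23, 93, 25]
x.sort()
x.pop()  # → 98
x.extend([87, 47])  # [16, 23, 25, 27, 49, 59, 83, 84, 85, 88, 93, 87, 47]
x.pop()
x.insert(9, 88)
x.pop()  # 87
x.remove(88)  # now [16, 23, 25, 27, 49, 59, 83, 84, 85, 88, 93]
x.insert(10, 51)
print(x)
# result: [16, 23, 25, 27, 49, 59, 83, 84, 85, 88, 51, 93]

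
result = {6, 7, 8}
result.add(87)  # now {6, 7, 8, 87}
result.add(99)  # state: {6, 7, 8, 87, 99}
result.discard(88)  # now {6, 7, 8, 87, 99}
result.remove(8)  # {6, 7, 87, 99}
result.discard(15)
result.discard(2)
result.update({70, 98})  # {6, 7, 70, 87, 98, 99}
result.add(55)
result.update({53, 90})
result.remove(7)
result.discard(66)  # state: {6, 53, 55, 70, 87, 90, 98, 99}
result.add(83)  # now {6, 53, 55, 70, 83, 87, 90, 98, 99}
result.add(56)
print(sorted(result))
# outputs [6, 53, 55, 56, 70, 83, 87, 90, 98, 99]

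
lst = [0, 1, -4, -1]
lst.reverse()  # [-1, -4, 1, 0]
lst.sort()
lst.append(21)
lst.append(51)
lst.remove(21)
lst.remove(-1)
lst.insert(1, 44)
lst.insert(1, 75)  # [-4, 75, 44, 0, 1, 51]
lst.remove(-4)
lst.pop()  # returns 51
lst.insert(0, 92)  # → [92, 75, 44, 0, 1]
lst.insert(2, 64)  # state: [92, 75, 64, 44, 0, 1]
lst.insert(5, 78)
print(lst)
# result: [92, 75, 64, 44, 0, 78, 1]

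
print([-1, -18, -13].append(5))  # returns None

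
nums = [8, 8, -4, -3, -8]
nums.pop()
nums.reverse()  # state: [-3, -4, 8, 8]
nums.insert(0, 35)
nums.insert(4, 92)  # [35, -3, -4, 8, 92, 8]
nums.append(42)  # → [35, -3, -4, 8, 92, 8, 42]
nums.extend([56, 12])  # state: [35, -3, -4, 8, 92, 8, 42, 56, 12]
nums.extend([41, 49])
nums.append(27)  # [35, -3, -4, 8, 92, 8, 42, 56, 12, 41, 49, 27]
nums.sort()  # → [-4, -3, 8, 8, 12, 27, 35, 41, 42, 49, 56, 92]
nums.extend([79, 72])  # [-4, -3, 8, 8, 12, 27, 35, 41, 42, 49, 56, 92, 79, 72]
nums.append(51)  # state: [-4, -3, 8, 8, 12, 27, 35, 41, 42, 49, 56, 92, 79, 72, 51]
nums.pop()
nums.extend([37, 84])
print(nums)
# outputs [-4, -3, 8, 8, 12, 27, 35, 41, 42, 49, 56, 92, 79, 72, 37, 84]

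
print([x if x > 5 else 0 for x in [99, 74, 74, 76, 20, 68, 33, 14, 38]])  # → [99, 74, 74, 76, 20, 68, 33, 14, 38]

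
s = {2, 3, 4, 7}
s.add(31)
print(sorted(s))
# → [2, 3, 4, 7, 31]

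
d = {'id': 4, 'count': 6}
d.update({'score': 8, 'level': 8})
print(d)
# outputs {'id': 4, 'count': 6, 'score': 8, 'level': 8}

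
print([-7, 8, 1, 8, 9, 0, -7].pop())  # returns -7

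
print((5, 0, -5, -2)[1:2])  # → (0,)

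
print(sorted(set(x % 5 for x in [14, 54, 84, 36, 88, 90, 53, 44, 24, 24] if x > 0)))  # [0, 1, 3, 4]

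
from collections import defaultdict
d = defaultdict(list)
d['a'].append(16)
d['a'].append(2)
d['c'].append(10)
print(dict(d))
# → {'a': [16, 2], 'c': [10]}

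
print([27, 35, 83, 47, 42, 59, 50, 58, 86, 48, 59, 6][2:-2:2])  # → [83, 42, 50, 86]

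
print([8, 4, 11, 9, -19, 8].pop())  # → 8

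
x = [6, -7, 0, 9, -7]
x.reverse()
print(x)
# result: [-7, 9, 0, -7, 6]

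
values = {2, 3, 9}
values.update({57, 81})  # {2, 3, 9, 57, 81}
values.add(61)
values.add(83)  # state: {2, 3, 9, 57, 61, 81, 83}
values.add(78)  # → {2, 3, 9, 57, 61, 78, 81, 83}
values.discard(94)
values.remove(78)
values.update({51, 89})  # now {2, 3, 9, 51, 57, 61, 81, 83, 89}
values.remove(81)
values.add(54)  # {2, 3, 9, 51, 54, 57, 61, 83, 89}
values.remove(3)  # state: {2, 9, 51, 54, 57, 61, 83, 89}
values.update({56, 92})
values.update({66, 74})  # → {2, 9, 51, 54, 56, 57, 61, 66, 74, 83, 89, 92}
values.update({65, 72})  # {2, 9, 51, 54, 56, 57, 61, 65, 66, 72, 74, 83, 89, 92}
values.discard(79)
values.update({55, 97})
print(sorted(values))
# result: [2, 9, 51, 54, 55, 56, 57, 61, 65, 66, 72, 74, 83, 89, 92, 97]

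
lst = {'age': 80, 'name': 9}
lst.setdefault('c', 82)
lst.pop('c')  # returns 82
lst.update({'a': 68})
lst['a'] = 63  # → {'age': 80, 'name': 9, 'a': 63}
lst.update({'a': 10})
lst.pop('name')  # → 9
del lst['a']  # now {'age': 80}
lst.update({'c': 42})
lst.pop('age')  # 80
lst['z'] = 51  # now {'c': 42, 'z': 51}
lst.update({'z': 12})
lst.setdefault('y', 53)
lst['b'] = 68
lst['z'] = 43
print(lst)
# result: {'c': 42, 'z': 43, 'y': 53, 'b': 68}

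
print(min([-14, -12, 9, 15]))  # -14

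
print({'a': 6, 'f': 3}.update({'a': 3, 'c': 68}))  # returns None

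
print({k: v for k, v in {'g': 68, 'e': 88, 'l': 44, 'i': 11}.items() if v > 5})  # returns {'g': 68, 'e': 88, 'l': 44, 'i': 11}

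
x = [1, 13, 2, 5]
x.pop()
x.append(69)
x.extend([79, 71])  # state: [1, 13, 2, 69, 79, 71]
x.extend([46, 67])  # [1, 13, 2, 69, 79, 71, 46, 67]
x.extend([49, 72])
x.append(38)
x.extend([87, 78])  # [1, 13, 2, 69, 79, 71, 46, 67, 49, 72, 38, 87, 78]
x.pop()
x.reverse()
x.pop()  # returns 1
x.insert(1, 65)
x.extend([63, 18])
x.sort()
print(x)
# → [2, 13, 18, 38, 46, 49, 63, 65, 67, 69, 71, 72, 79, 87]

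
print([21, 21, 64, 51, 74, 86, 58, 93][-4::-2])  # [74, 64, 21]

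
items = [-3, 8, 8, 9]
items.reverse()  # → [9, 8, 8, -3]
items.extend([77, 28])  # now [9, 8, 8, -3, 77, 28]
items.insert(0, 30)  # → [30, 9, 8, 8, -3, 77, 28]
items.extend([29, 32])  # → [30, 9, 8, 8, -3, 77, 28, 29, 32]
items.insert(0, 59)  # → [59, 30, 9, 8, 8, -3, 77, 28, 29, 32]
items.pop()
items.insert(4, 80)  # [59, 30, 9, 8, 80, 8, -3, 77, 28, 29]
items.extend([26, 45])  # [59, 30, 9, 8, 80, 8, -3, 77, 28, 29, 26, 45]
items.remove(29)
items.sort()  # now [-3, 8, 8, 9, 26, 28, 30, 45, 59, 77, 80]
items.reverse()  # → [80, 77, 59, 45, 30, 28, 26, 9, 8, 8, -3]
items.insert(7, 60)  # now [80, 77, 59, 45, 30, 28, 26, 60, 9, 8, 8, -3]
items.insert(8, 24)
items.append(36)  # [80, 77, 59, 45, 30, 28, 26, 60, 24, 9, 8, 8, -3, 36]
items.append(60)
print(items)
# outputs [80, 77, 59, 45, 30, 28, 26, 60, 24, 9, 8, 8, -3, 36, 60]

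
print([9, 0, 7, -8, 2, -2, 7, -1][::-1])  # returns [-1, 7, -2, 2, -8, 7, 0, 9]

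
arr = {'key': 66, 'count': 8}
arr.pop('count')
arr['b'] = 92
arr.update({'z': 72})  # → {'key': 66, 'b': 92, 'z': 72}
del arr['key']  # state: {'b': 92, 'z': 72}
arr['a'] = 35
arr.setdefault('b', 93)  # 92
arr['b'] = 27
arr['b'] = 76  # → {'b': 76, 'z': 72, 'a': 35}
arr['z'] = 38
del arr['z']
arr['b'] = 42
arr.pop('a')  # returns 35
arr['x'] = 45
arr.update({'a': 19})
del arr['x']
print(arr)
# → {'b': 42, 'a': 19}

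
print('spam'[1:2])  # p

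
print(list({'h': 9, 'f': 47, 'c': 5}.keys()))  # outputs ['h', 'f', 'c']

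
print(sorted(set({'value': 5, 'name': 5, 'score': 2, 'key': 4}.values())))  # [2, 4, 5]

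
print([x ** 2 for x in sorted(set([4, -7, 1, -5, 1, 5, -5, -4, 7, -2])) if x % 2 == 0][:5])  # [16, 4, 16]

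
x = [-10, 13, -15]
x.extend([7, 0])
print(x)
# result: [-10, 13, -15, 7, 0]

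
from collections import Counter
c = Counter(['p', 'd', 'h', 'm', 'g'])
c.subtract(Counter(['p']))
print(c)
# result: Counter({'d': 1, 'h': 1, 'm': 1, 'g': 1, 'p': 0})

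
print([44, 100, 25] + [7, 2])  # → [44, 100, 25, 7, 2]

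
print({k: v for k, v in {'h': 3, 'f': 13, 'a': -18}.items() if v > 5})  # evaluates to {'f': 13}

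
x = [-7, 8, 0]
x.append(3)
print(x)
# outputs [-7, 8, 0, 3]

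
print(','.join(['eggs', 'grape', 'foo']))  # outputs eggs,grape,foo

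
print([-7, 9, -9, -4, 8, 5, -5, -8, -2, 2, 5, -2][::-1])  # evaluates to [-2, 5, 2, -2, -8, -5, 5, 8, -4, -9, 9, -7]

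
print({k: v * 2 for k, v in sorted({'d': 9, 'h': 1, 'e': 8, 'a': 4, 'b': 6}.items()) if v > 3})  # {'a': 8, 'b': 12, 'd': 18, 'e': 16}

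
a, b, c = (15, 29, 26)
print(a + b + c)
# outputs 70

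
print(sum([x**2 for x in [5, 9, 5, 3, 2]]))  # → 144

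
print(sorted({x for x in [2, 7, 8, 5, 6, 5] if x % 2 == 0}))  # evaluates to [2, 6, 8]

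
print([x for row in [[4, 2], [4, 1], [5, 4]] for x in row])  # [4, 2, 4, 1, 5, 4]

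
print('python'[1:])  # ython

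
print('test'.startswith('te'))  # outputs True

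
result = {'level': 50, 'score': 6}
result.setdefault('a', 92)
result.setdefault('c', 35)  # 35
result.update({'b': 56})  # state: {'level': 50, 'score': 6, 'a': 92, 'c': 35, 'b': 56}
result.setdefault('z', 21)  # 21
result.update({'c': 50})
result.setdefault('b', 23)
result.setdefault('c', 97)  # 50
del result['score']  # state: {'level': 50, 'a': 92, 'c': 50, 'b': 56, 'z': 21}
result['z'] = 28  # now {'level': 50, 'a': 92, 'c': 50, 'b': 56, 'z': 28}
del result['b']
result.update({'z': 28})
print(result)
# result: {'level': 50, 'a': 92, 'c': 50, 'z': 28}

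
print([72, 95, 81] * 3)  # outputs [72, 95, 81, 72, 95, 81, 72, 95, 81]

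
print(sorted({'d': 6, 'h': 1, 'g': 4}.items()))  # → [('d', 6), ('g', 4), ('h', 1)]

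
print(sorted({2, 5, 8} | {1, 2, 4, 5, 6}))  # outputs [1, 2, 4, 5, 6, 8]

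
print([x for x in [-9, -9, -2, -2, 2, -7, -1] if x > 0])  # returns [2]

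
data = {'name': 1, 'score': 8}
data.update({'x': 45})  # {'name': 1, 'score': 8, 'x': 45}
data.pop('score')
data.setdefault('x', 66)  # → 45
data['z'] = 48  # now {'name': 1, 'x': 45, 'z': 48}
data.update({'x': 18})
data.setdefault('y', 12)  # 12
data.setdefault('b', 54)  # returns 54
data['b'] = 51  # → {'name': 1, 'x': 18, 'z': 48, 'y': 12, 'b': 51}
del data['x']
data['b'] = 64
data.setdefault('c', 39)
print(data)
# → {'name': 1, 'z': 48, 'y': 12, 'b': 64, 'c': 39}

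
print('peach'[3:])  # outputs ch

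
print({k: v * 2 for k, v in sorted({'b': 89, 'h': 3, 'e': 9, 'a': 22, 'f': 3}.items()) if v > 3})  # {'a': 44, 'b': 178, 'e': 18}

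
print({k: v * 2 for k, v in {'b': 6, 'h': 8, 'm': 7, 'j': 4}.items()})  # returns {'b': 12, 'h': 16, 'm': 14, 'j': 8}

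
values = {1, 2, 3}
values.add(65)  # {1, 2, 3, 65}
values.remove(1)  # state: {2, 3, 65}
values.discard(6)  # {2, 3, 65}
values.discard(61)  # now {2, 3, 65}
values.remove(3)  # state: {2, 65}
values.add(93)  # {2, 65, 93}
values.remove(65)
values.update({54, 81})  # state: {2, 54, 81, 93}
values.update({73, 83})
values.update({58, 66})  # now {2, 54, 58, 66, 73, 81, 83, 93}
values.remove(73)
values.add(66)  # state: {2, 54, 58, 66, 81, 83, 93}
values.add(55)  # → {2, 54, 55, 58, 66, 81, 83, 93}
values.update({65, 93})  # {2, 54, 55, 58, 65, 66, 81, 83, 93}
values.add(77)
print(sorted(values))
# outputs [2, 54, 55, 58, 65, 66, 77, 81, 83, 93]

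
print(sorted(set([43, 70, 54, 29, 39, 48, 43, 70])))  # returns [29, 39, 43, 48, 54, 70]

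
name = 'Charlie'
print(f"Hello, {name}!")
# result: Hello, Charlie!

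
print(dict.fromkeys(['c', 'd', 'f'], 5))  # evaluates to {'c': 5, 'd': 5, 'f': 5}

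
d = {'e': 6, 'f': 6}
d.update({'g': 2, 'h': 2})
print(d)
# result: {'e': 6, 'f': 6, 'g': 2, 'h': 2}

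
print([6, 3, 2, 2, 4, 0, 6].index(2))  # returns 2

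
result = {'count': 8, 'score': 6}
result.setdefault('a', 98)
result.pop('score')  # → 6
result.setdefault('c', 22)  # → 22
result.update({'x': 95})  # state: {'count': 8, 'a': 98, 'c': 22, 'x': 95}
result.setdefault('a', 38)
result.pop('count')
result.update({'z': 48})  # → {'a': 98, 'c': 22, 'x': 95, 'z': 48}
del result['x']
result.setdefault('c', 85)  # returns 22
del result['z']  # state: {'a': 98, 'c': 22}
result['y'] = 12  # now {'a': 98, 'c': 22, 'y': 12}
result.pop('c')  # 22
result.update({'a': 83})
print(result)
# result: {'a': 83, 'y': 12}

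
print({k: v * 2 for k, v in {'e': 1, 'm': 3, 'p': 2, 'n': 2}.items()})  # {'e': 2, 'm': 6, 'p': 4, 'n': 4}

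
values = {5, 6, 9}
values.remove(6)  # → {5, 9}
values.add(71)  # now {5, 9, 71}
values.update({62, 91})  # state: {5, 9, 62, 71, 91}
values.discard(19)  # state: {5, 9, 62, 71, 91}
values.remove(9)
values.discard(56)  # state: {5, 62, 71, 91}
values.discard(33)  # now {5, 62, 71, 91}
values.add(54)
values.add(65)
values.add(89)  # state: {5, 54, 62, 65, 71, 89, 91}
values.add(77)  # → {5, 54, 62, 65, 71, 77, 89, 91}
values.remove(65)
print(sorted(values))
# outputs [5, 54, 62, 71, 77, 89, 91]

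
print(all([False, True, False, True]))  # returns False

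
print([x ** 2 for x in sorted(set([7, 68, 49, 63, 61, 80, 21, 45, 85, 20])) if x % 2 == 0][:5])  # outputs [400, 4624, 6400]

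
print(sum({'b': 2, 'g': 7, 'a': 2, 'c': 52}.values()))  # 63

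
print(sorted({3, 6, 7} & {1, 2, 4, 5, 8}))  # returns []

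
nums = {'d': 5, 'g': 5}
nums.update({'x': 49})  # {'d': 5, 'g': 5, 'x': 49}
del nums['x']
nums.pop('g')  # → 5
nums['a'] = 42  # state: {'d': 5, 'a': 42}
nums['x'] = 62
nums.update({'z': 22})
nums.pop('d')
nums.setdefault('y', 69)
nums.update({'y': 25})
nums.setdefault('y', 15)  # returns 25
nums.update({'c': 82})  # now {'a': 42, 'x': 62, 'z': 22, 'y': 25, 'c': 82}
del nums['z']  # {'a': 42, 'x': 62, 'y': 25, 'c': 82}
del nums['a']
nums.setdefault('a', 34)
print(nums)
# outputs {'x': 62, 'y': 25, 'c': 82, 'a': 34}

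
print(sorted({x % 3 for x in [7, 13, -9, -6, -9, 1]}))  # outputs [0, 1]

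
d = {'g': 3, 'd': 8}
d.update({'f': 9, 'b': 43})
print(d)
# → {'g': 3, 'd': 8, 'f': 9, 'b': 43}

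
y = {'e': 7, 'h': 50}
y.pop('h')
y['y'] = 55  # {'e': 7, 'y': 55}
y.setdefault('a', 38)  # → 38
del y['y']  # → {'e': 7, 'a': 38}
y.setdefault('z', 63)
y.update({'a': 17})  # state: {'e': 7, 'a': 17, 'z': 63}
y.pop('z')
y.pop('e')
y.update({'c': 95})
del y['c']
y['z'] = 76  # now {'a': 17, 'z': 76}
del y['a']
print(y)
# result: {'z': 76}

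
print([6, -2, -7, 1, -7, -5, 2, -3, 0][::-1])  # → [0, -3, 2, -5, -7, 1, -7, -2, 6]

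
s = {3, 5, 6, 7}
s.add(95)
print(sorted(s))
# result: [3, 5, 6, 7, 95]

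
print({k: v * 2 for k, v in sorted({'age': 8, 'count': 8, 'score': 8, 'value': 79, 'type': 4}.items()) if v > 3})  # {'age': 16, 'count': 16, 'score': 16, 'type': 8, 'value': 158}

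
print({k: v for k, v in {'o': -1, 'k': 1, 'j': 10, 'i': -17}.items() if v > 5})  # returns {'j': 10}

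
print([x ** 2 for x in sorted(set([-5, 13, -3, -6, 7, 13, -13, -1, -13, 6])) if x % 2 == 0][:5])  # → [36, 36]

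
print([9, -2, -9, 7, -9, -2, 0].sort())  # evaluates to None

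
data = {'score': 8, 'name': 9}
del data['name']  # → {'score': 8}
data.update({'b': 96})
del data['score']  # {'b': 96}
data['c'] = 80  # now {'b': 96, 'c': 80}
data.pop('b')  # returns 96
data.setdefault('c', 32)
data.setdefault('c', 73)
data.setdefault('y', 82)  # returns 82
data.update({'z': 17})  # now {'c': 80, 'y': 82, 'z': 17}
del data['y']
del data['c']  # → {'z': 17}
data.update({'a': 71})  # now {'z': 17, 'a': 71}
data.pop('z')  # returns 17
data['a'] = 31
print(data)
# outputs {'a': 31}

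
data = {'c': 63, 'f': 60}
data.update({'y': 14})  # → {'c': 63, 'f': 60, 'y': 14}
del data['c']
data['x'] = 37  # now {'f': 60, 'y': 14, 'x': 37}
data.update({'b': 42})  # {'f': 60, 'y': 14, 'x': 37, 'b': 42}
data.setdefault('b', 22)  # 42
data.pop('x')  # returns 37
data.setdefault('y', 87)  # 14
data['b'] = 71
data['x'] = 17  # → {'f': 60, 'y': 14, 'b': 71, 'x': 17}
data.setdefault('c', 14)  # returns 14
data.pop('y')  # 14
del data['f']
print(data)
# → {'b': 71, 'x': 17, 'c': 14}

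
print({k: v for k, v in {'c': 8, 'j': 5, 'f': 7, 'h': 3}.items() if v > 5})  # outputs {'c': 8, 'f': 7}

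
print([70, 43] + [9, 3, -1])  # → [70, 43, 9, 3, -1]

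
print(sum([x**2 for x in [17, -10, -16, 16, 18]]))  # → 1225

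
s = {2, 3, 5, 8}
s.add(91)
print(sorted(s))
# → [2, 3, 5, 8, 91]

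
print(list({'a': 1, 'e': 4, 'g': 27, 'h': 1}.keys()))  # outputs ['a', 'e', 'g', 'h']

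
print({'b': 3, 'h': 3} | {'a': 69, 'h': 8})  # {'b': 3, 'h': 8, 'a': 69}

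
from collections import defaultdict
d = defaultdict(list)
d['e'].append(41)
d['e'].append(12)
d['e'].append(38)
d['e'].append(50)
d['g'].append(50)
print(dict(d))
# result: {'e': [41, 12, 38, 50], 'g': [50]}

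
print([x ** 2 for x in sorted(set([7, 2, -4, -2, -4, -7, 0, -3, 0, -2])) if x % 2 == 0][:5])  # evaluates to [16, 4, 0, 4]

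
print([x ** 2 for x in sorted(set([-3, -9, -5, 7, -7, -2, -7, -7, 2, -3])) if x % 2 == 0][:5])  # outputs [4, 4]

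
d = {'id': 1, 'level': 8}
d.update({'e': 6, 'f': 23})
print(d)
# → {'id': 1, 'level': 8, 'e': 6, 'f': 23}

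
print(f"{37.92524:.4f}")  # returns 37.9252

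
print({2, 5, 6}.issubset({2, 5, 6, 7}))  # True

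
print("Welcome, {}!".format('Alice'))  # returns Welcome, Alice!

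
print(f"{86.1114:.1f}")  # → 86.1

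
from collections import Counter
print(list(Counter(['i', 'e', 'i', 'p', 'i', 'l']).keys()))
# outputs ['i', 'e', 'p', 'l']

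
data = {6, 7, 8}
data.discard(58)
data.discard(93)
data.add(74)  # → {6, 7, 8, 74}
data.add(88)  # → {6, 7, 8, 74, 88}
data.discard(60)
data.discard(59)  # {6, 7, 8, 74, 88}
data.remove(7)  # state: {6, 8, 74, 88}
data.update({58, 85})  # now {6, 8, 58, 74, 85, 88}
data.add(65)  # {6, 8, 58, 65, 74, 85, 88}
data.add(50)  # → {6, 8, 50, 58, 65, 74, 85, 88}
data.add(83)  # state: {6, 8, 50, 58, 65, 74, 83, 85, 88}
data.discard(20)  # {6, 8, 50, 58, 65, 74, 83, 85, 88}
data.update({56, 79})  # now {6, 8, 50, 56, 58, 65, 74, 79, 83, 85, 88}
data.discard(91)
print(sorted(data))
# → [6, 8, 50, 56, 58, 65, 74, 79, 83, 85, 88]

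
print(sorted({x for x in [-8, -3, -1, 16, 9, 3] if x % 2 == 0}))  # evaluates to [-8, 16]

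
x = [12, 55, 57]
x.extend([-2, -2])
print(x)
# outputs [12, 55, 57, -2, -2]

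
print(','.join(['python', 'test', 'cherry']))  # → python,test,cherry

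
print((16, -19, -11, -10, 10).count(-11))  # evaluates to 1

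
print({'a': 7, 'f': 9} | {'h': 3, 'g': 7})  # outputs {'a': 7, 'f': 9, 'h': 3, 'g': 7}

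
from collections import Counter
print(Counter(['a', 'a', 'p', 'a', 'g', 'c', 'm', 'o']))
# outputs Counter({'a': 3, 'p': 1, 'g': 1, 'c': 1, 'm': 1, 'o': 1})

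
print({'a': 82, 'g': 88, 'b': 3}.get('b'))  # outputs 3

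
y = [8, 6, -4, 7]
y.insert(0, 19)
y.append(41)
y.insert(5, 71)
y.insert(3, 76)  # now [19, 8, 6, 76, -4, 7, 71, 41]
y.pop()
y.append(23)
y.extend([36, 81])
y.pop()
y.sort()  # [-4, 6, 7, 8, 19, 23, 36, 71, 76]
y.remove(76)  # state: [-4, 6, 7, 8, 19, 23, 36, 71]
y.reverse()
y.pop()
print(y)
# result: [71, 36, 23, 19, 8, 7, 6]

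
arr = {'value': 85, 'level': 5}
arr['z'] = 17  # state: {'value': 85, 'level': 5, 'z': 17}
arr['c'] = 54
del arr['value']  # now {'level': 5, 'z': 17, 'c': 54}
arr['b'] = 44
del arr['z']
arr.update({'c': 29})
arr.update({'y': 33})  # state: {'level': 5, 'c': 29, 'b': 44, 'y': 33}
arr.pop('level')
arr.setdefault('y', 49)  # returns 33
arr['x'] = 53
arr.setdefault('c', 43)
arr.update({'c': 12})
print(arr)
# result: {'c': 12, 'b': 44, 'y': 33, 'x': 53}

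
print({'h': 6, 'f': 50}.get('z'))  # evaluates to None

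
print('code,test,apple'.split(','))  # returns ['code', 'test', 'apple']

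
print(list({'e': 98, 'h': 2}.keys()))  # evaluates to ['e', 'h']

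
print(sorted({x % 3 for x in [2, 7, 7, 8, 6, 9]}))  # [0, 1, 2]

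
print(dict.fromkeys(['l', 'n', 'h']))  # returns {'l': None, 'n': None, 'h': None}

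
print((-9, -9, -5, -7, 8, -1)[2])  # -5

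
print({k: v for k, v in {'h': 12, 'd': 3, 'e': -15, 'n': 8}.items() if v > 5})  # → {'h': 12, 'n': 8}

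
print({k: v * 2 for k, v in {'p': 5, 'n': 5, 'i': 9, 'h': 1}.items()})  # {'p': 10, 'n': 10, 'i': 18, 'h': 2}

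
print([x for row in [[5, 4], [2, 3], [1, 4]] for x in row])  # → [5, 4, 2, 3, 1, 4]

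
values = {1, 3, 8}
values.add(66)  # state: {1, 3, 8, 66}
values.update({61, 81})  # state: {1, 3, 8, 61, 66, 81}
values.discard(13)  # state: {1, 3, 8, 61, 66, 81}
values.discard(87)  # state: {1, 3, 8, 61, 66, 81}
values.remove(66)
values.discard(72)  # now {1, 3, 8, 61, 81}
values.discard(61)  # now {1, 3, 8, 81}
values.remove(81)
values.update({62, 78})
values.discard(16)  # {1, 3, 8, 62, 78}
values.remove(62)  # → {1, 3, 8, 78}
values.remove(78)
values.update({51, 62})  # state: {1, 3, 8, 51, 62}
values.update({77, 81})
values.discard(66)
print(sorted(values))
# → [1, 3, 8, 51, 62, 77, 81]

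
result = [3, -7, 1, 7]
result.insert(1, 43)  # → [3, 43, -7, 1, 7]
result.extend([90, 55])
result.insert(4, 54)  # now [3, 43, -7, 1, 54, 7, 90, 55]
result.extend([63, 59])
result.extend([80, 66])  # [3, 43, -7, 1, 54, 7, 90, 55, 63, 59, 80, 66]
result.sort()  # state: [-7, 1, 3, 7, 43, 54, 55, 59, 63, 66, 80, 90]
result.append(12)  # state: [-7, 1, 3, 7, 43, 54, 55, 59, 63, 66, 80, 90, 12]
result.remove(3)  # [-7, 1, 7, 43, 54, 55, 59, 63, 66, 80, 90, 12]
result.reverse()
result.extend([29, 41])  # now [12, 90, 80, 66, 63, 59, 55, 54, 43, 7, 1, -7, 29, 41]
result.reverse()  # [41, 29, -7, 1, 7, 43, 54, 55, 59, 63, 66, 80, 90, 12]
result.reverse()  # [12, 90, 80, 66, 63, 59, 55, 54, 43, 7, 1, -7, 29, 41]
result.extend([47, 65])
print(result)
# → [12, 90, 80, 66, 63, 59, 55, 54, 43, 7, 1, -7, 29, 41, 47, 65]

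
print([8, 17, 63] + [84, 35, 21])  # [8, 17, 63, 84, 35, 21]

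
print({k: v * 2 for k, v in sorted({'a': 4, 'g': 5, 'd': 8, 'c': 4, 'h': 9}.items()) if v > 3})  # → {'a': 8, 'c': 8, 'd': 16, 'g': 10, 'h': 18}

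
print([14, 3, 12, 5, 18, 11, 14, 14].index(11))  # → 5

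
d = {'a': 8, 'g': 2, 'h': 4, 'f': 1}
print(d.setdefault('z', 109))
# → 109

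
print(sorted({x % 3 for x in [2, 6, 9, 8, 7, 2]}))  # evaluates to [0, 1, 2]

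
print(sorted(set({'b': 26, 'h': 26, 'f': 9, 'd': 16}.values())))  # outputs [9, 16, 26]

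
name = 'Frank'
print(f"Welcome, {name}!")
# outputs Welcome, Frank!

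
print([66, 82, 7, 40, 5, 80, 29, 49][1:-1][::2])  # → [82, 40, 80]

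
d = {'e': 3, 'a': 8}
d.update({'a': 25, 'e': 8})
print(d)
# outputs {'e': 8, 'a': 25}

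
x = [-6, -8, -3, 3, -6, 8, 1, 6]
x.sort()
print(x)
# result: [-8, -6, -6, -3, 1, 3, 6, 8]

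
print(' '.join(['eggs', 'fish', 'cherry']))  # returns eggs fish cherry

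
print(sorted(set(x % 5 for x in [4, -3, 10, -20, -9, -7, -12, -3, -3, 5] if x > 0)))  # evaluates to [0, 4]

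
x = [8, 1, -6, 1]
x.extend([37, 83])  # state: [8, 1, -6, 1, 37, 83]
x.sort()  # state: [-6, 1, 1, 8, 37, 83]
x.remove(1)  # [-6, 1, 8, 37, 83]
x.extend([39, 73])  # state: [-6, 1, 8, 37, 83, 39, 73]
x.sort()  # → [-6, 1, 8, 37, 39, 73, 83]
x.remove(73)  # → [-6, 1, 8, 37, 39, 83]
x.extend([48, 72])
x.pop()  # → 72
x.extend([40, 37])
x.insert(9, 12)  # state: [-6, 1, 8, 37, 39, 83, 48, 40, 37, 12]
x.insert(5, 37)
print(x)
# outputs [-6, 1, 8, 37, 39, 37, 83, 48, 40, 37, 12]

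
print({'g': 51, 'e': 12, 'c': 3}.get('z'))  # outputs None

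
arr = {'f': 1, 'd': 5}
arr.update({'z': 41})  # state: {'f': 1, 'd': 5, 'z': 41}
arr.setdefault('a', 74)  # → 74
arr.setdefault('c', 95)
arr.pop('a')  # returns 74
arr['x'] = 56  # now {'f': 1, 'd': 5, 'z': 41, 'c': 95, 'x': 56}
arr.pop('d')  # 5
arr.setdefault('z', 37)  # 41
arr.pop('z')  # 41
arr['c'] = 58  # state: {'f': 1, 'c': 58, 'x': 56}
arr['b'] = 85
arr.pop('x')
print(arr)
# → {'f': 1, 'c': 58, 'b': 85}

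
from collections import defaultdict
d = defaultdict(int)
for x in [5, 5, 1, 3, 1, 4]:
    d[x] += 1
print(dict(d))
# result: {5: 2, 1: 2, 3: 1, 4: 1}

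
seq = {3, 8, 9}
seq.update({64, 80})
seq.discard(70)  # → {3, 8, 9, 64, 80}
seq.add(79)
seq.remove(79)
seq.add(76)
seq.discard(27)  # {3, 8, 9, 64, 76, 80}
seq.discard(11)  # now {3, 8, 9, 64, 76, 80}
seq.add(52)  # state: {3, 8, 9, 52, 64, 76, 80}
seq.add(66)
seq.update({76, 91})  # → {3, 8, 9, 52, 64, 66, 76, 80, 91}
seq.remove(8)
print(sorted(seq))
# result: [3, 9, 52, 64, 66, 76, 80, 91]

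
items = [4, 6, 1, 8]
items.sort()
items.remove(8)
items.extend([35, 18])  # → [1, 4, 6, 35, 18]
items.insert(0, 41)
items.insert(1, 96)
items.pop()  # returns 18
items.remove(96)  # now [41, 1, 4, 6, 35]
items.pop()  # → 35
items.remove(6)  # [41, 1, 4]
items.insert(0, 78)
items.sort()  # [1, 4, 41, 78]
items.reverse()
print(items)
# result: [78, 41, 4, 1]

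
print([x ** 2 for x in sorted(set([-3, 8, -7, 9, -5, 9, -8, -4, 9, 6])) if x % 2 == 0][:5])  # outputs [64, 16, 36, 64]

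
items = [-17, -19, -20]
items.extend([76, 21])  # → [-17, -19, -20, 76, 21]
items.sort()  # [-20, -19, -17, 21, 76]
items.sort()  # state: [-20, -19, -17, 21, 76]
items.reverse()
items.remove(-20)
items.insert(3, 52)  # [76, 21, -17, 52, -19]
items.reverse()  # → [-19, 52, -17, 21, 76]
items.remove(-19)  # [52, -17, 21, 76]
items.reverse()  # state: [76, 21, -17, 52]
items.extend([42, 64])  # [76, 21, -17, 52, 42, 64]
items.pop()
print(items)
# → [76, 21, -17, 52, 42]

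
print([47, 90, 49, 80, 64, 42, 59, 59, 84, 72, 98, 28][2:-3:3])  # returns [49, 42, 84]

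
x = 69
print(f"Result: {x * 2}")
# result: Result: 138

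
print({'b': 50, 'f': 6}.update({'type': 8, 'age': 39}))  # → None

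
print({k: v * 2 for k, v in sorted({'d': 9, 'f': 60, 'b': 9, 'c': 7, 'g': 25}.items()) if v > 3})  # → {'b': 18, 'c': 14, 'd': 18, 'f': 120, 'g': 50}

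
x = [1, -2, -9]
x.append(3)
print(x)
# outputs [1, -2, -9, 3]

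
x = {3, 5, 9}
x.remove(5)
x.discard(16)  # {3, 9}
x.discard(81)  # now {3, 9}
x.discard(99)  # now {3, 9}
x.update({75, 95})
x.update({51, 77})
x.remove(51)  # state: {3, 9, 75, 77, 95}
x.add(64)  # {3, 9, 64, 75, 77, 95}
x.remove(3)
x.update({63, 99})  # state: {9, 63, 64, 75, 77, 95, 99}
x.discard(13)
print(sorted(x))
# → [9, 63, 64, 75, 77, 95, 99]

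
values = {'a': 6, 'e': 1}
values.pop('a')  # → 6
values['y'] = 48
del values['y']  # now {'e': 1}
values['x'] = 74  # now {'e': 1, 'x': 74}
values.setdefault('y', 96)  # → 96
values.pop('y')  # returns 96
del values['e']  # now {'x': 74}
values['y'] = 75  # {'x': 74, 'y': 75}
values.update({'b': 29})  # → {'x': 74, 'y': 75, 'b': 29}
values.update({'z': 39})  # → {'x': 74, 'y': 75, 'b': 29, 'z': 39}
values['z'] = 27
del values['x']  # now {'y': 75, 'b': 29, 'z': 27}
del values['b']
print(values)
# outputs {'y': 75, 'z': 27}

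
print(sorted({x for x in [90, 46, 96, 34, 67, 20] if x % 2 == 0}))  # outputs [20, 34, 46, 90, 96]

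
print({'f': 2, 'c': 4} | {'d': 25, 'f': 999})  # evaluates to {'f': 999, 'c': 4, 'd': 25}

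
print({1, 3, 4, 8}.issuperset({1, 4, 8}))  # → True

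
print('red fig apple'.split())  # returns ['red', 'fig', 'apple']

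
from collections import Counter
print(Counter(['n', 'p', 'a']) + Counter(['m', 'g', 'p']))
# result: Counter({'p': 2, 'n': 1, 'a': 1, 'm': 1, 'g': 1})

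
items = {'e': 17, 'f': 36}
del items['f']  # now {'e': 17}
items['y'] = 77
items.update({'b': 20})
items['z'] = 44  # {'e': 17, 'y': 77, 'b': 20, 'z': 44}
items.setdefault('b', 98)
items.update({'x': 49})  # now {'e': 17, 'y': 77, 'b': 20, 'z': 44, 'x': 49}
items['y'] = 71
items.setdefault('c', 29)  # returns 29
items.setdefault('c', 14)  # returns 29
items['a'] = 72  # {'e': 17, 'y': 71, 'b': 20, 'z': 44, 'x': 49, 'c': 29, 'a': 72}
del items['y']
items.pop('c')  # 29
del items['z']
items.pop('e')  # 17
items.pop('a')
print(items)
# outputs {'b': 20, 'x': 49}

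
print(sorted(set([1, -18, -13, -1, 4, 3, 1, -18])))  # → [-18, -13, -1, 1, 3, 4]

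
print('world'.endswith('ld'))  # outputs True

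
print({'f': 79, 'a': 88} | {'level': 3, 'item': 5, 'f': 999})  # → {'f': 999, 'a': 88, 'level': 3, 'item': 5}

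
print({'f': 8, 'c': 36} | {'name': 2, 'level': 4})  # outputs {'f': 8, 'c': 36, 'name': 2, 'level': 4}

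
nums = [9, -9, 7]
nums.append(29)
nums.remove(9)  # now [-9, 7, 29]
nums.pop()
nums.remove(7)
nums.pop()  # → -9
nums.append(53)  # [53]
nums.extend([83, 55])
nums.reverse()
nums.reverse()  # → [53, 83, 55]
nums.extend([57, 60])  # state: [53, 83, 55, 57, 60]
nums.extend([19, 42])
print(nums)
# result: [53, 83, 55, 57, 60, 19, 42]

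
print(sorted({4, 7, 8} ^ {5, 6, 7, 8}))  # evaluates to [4, 5, 6]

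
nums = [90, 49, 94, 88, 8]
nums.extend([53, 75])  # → [90, 49, 94, 88, 8, 53, 75]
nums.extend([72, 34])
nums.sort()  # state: [8, 34, 49, 53, 72, 75, 88, 90, 94]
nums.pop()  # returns 94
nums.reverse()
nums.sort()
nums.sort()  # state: [8, 34, 49, 53, 72, 75, 88, 90]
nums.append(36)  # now [8, 34, 49, 53, 72, 75, 88, 90, 36]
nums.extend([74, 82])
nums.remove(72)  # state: [8, 34, 49, 53, 75, 88, 90, 36, 74, 82]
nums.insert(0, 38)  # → [38, 8, 34, 49, 53, 75, 88, 90, 36, 74, 82]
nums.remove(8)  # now [38, 34, 49, 53, 75, 88, 90, 36, 74, 82]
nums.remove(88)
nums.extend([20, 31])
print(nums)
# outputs [38, 34, 49, 53, 75, 90, 36, 74, 82, 20, 31]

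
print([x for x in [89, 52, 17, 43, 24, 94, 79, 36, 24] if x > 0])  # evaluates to [89, 52, 17, 43, 24, 94, 79, 36, 24]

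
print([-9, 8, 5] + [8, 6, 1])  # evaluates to [-9, 8, 5, 8, 6, 1]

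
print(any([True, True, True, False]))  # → True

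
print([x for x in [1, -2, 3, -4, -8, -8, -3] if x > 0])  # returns [1, 3]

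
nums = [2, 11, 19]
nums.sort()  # [2, 11, 19]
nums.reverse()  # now [19, 11, 2]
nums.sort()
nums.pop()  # 19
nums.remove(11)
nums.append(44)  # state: [2, 44]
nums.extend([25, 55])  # [2, 44, 25, 55]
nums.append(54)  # [2, 44, 25, 55, 54]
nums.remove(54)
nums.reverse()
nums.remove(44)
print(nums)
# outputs [55, 25, 2]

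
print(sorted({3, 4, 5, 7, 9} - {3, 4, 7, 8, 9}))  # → [5]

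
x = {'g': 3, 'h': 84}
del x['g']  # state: {'h': 84}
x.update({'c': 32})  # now {'h': 84, 'c': 32}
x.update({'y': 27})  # {'h': 84, 'c': 32, 'y': 27}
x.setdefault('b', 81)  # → 81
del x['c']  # {'h': 84, 'y': 27, 'b': 81}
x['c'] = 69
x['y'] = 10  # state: {'h': 84, 'y': 10, 'b': 81, 'c': 69}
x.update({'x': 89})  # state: {'h': 84, 'y': 10, 'b': 81, 'c': 69, 'x': 89}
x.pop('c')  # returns 69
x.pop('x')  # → 89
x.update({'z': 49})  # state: {'h': 84, 'y': 10, 'b': 81, 'z': 49}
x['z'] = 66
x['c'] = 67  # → {'h': 84, 'y': 10, 'b': 81, 'z': 66, 'c': 67}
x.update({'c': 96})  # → {'h': 84, 'y': 10, 'b': 81, 'z': 66, 'c': 96}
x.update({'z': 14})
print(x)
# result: {'h': 84, 'y': 10, 'b': 81, 'z': 14, 'c': 96}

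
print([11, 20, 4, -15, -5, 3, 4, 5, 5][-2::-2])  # [5, 3, -15, 20]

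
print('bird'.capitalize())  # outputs Bird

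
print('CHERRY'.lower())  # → cherry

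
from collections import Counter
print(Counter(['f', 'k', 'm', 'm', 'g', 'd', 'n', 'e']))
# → Counter({'m': 2, 'f': 1, 'k': 1, 'g': 1, 'd': 1, 'n': 1, 'e': 1})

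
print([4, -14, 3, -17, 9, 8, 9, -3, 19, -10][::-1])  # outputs [-10, 19, -3, 9, 8, 9, -17, 3, -14, 4]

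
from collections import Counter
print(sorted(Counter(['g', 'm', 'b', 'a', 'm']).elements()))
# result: ['a', 'b', 'g', 'm', 'm']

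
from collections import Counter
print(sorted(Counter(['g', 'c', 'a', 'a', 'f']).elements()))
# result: ['a', 'a', 'c', 'f', 'g']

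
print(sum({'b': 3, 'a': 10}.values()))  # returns 13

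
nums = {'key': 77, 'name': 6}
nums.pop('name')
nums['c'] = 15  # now {'key': 77, 'c': 15}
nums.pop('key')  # 77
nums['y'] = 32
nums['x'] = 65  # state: {'c': 15, 'y': 32, 'x': 65}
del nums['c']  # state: {'y': 32, 'x': 65}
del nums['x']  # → {'y': 32}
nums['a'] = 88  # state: {'y': 32, 'a': 88}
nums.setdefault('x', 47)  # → 47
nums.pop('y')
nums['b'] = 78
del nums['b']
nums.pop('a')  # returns 88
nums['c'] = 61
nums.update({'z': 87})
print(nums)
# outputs {'x': 47, 'c': 61, 'z': 87}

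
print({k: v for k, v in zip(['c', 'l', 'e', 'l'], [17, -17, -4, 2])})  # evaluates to {'c': 17, 'l': 2, 'e': -4}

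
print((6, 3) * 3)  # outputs (6, 3, 6, 3, 6, 3)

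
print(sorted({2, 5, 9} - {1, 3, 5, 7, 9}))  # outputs [2]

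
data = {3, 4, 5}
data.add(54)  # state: {3, 4, 5, 54}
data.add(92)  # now {3, 4, 5, 54, 92}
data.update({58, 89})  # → {3, 4, 5, 54, 58, 89, 92}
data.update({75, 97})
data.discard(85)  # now {3, 4, 5, 54, 58, 75, 89, 92, 97}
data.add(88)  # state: {3, 4, 5, 54, 58, 75, 88, 89, 92, 97}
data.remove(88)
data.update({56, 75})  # {3, 4, 5, 54, 56, 58, 75, 89, 92, 97}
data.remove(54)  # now {3, 4, 5, 56, 58, 75, 89, 92, 97}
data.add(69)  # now {3, 4, 5, 56, 58, 69, 75, 89, 92, 97}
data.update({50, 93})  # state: {3, 4, 5, 50, 56, 58, 69, 75, 89, 92, 93, 97}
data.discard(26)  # {3, 4, 5, 50, 56, 58, 69, 75, 89, 92, 93, 97}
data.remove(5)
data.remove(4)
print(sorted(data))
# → [3, 50, 56, 58, 69, 75, 89, 92, 93, 97]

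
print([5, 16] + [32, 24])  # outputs [5, 16, 32, 24]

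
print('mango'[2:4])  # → ng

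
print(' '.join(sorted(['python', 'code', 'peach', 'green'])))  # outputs code green peach python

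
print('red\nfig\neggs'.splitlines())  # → ['red', 'fig', 'eggs']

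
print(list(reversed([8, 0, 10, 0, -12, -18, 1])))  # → [1, -18, -12, 0, 10, 0, 8]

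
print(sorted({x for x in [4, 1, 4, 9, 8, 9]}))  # [1, 4, 8, 9]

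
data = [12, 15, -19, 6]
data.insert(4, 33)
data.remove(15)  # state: [12, -19, 6, 33]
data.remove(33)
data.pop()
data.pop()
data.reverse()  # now [12]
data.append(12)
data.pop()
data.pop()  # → 12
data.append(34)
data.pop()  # 34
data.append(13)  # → [13]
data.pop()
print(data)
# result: []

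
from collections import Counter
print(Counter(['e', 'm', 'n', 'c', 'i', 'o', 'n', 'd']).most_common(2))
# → [('n', 2), ('e', 1)]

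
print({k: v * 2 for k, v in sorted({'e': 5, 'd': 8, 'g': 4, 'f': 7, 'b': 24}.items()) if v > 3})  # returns {'b': 48, 'd': 16, 'e': 10, 'f': 14, 'g': 8}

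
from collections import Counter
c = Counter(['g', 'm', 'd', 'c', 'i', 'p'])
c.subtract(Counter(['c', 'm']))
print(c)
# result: Counter({'g': 1, 'd': 1, 'i': 1, 'p': 1, 'm': 0, 'c': 0})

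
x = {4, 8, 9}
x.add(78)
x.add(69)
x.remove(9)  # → {4, 8, 69, 78}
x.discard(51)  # {4, 8, 69, 78}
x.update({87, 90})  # {4, 8, 69, 78, 87, 90}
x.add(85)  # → {4, 8, 69, 78, 85, 87, 90}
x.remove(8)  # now {4, 69, 78, 85, 87, 90}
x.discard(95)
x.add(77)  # {4, 69, 77, 78, 85, 87, 90}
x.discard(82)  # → {4, 69, 77, 78, 85, 87, 90}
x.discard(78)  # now {4, 69, 77, 85, 87, 90}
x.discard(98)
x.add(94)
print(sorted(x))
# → [4, 69, 77, 85, 87, 90, 94]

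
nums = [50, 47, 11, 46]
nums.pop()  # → 46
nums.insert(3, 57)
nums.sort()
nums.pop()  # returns 57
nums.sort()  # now [11, 47, 50]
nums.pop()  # 50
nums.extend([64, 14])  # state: [11, 47, 64, 14]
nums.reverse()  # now [14, 64, 47, 11]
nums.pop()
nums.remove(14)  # [64, 47]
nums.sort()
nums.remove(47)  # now [64]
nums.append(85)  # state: [64, 85]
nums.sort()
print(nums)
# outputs [64, 85]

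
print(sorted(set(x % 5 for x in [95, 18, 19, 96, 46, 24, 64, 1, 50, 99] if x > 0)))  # [0, 1, 3, 4]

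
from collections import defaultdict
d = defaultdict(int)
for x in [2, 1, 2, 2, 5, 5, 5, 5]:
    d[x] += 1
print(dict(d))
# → {2: 3, 1: 1, 5: 4}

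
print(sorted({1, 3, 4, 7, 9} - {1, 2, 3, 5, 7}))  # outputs [4, 9]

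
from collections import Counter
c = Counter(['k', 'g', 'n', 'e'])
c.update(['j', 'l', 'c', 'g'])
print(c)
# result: Counter({'g': 2, 'k': 1, 'n': 1, 'e': 1, 'j': 1, 'l': 1, 'c': 1})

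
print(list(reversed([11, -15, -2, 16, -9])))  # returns [-9, 16, -2, -15, 11]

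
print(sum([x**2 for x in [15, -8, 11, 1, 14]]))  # 607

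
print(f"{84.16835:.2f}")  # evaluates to 84.17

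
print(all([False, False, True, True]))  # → False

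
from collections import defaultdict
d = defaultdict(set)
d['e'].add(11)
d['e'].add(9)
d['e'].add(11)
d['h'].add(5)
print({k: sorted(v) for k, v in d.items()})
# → {'e': [9, 11], 'h': [5]}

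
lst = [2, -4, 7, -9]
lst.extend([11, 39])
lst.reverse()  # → [39, 11, -9, 7, -4, 2]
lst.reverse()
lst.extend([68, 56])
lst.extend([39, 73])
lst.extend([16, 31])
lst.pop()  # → 31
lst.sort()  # [-9, -4, 2, 7, 11, 16, 39, 39, 56, 68, 73]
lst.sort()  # [-9, -4, 2, 7, 11, 16, 39, 39, 56, 68, 73]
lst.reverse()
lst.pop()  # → -9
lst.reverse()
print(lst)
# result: [-4, 2, 7, 11, 16, 39, 39, 56, 68, 73]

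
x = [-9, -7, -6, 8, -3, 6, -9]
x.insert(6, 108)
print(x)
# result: [-9, -7, -6, 8, -3, 6, 108, -9]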